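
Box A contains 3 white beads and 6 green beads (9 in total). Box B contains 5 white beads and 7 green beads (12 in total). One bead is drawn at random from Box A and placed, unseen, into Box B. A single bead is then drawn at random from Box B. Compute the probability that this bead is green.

Condition on how many of the transferred beads are green (from Box A: 6 green of 9; then Box B has 13 total).
  0 green: C(6,0)C(3,1)/C(9,1) = 1/3; then P = 7/13
  1 green: C(6,1)C(3,0)/C(9,1) = 2/3; then P = 8/13
P(green from Box B) = 23/39 ≈ 0.5897.

23/39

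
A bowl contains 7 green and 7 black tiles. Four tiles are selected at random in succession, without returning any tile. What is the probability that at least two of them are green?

Sum the hypergeometric tail for j = 2,…,4 green tiles.
Favorable = C(7,2)·C(7,2) + C(7,3)·C(7,1) + C(7,4)·C(7,0) = 721; total = C(14,4) = 1001.
P = 721/1001 = 103/143 ≈ 0.7203.

103/143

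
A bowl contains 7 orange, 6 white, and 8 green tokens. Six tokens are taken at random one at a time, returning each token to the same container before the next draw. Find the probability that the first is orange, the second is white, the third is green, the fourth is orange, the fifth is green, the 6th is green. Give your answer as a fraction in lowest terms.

Multiply the conditional probability of each draw in order, with replacement (the composition resets each draw).
P = (7/21) · (6/21) · (8/21) · (7/21) · (8/21) · (8/21) = 1024/583443 ≈ 0.0018.

1024/583443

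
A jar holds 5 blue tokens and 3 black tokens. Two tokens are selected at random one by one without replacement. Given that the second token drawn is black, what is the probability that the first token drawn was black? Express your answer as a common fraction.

P(first=black and the second token drawn is black) = (3/8)·(2/7) = 3/28.
P(the second token drawn is black) = Σ over first color = 15/56 + 3/28 = 3/8.
By Bayes, P(first=black | the second token drawn is black) = 3/28 / 3/8 = 2/7 ≈ 0.2857.

2/7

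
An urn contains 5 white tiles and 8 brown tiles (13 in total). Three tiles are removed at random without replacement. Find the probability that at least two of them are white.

45/143

Sum the hypergeometric tail for j = 2,…,3 white tiles.
Favorable = C(5,2)·C(8,1) + C(5,3)·C(8,0) = 90; total = C(13,3) = 286.
P = 90/286 = 45/143 ≈ 0.3147.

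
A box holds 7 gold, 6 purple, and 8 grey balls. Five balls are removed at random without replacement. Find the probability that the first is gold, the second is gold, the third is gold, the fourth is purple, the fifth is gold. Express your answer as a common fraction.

Multiply the conditional probability of each draw in order, without replacement, so each draw removes one from its color and from the total.
P = (7/21) · (6/20) · (5/19) · (6/18) · (4/17) = 2/969 ≈ 0.0021.

2/969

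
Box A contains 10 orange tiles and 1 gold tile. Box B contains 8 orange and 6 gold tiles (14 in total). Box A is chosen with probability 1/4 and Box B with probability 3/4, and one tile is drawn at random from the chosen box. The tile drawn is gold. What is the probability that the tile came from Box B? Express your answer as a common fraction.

99/106

P(gold | Box A) = 1/11; P(gold | Box B) = 3/7.
P(gold) = 1/4·1/11 + 3/4·3/7 = 53/154.
By Bayes' rule, P(Box B | gold) = 9/28 / 53/154 = 99/106 ≈ 0.9340.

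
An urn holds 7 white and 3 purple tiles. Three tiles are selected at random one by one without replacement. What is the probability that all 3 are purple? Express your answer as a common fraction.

Unordered draws without replacement: count favorable combinations over C(10,3).
Favorable = C(7,0) · C(3,3) = 1; total = C(10,3) = 120.
P = 1/120 = 1/120 ≈ 0.0083.

1/120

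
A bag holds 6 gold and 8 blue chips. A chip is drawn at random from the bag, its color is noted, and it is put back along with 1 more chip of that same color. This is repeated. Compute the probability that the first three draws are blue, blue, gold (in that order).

9/70

Track the composition after each reinforcement of +1.
P = (8/14) · (9/15) · (6/16) = 9/70 ≈ 0.1286.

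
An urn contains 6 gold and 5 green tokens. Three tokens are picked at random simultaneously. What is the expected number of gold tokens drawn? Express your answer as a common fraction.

By linearity of expectation, E[X] = Σ P(draw i is gold); by symmetry each draw (even without replacement) has P(gold) = 6/11.
E[X] = 3 · 6/11 = 18/11 ≈ 1.6364.

18/11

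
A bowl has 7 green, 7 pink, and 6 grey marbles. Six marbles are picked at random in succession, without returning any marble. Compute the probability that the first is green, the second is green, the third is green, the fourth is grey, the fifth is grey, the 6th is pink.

49/31008

Multiply the conditional probability of each draw in order, without replacement, so each draw removes one from its color and from the total.
P = (7/20) · (6/19) · (5/18) · (6/17) · (5/16) · (7/15) = 49/31008 ≈ 0.0016.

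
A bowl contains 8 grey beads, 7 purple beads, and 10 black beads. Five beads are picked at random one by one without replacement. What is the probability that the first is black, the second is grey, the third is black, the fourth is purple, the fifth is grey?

Multiply the conditional probability of each draw in order, without replacement, so each draw removes one from its color and from the total.
P = (10/25) · (8/24) · (9/23) · (7/22) · (7/21) = 7/1265 ≈ 0.0055.

7/1265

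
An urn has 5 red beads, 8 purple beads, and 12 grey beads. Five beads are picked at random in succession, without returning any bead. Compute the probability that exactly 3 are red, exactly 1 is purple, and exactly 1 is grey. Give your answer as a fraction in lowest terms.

32/1771

Unordered draws without replacement: count favorable combinations over C(25,5).
Favorable = C(5,3) · C(8,1) · C(12,1) = 960; total = C(25,5) = 53130.
P = 960/53130 = 32/1771 ≈ 0.0181.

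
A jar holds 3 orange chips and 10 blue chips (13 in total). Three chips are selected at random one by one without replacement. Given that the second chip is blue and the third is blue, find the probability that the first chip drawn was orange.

3/11

P(first=orange and the second chip is blue and the third is blue) = (3/13)·(10/12)·(9/11) = 45/286.
P(E) = Σ over first color = 45/286 + 60/143 = 15/26.
By Bayes, P(first=orange | E) = 45/286 / 15/26 = 3/11 ≈ 0.2727.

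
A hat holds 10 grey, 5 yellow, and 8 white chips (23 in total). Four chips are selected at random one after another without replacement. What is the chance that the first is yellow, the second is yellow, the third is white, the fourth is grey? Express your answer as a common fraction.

40/5313

Multiply the conditional probability of each draw in order, without replacement, so each draw removes one from its color and from the total.
P = (5/23) · (4/22) · (8/21) · (10/20) = 40/5313 ≈ 0.0075.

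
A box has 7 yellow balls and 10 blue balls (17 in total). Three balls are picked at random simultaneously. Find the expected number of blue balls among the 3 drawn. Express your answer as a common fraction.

30/17

By linearity of expectation, E[X] = Σ P(draw i is blue); by symmetry each draw (even without replacement) has P(blue) = 10/17.
E[X] = 3 · 10/17 = 30/17 ≈ 1.7647.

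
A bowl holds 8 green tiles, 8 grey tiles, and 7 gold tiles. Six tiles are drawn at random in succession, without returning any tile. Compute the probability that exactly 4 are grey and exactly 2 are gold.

Unordered draws without replacement: count favorable combinations over C(23,6).
Favorable = C(8,0) · C(8,4) · C(7,2) = 1470; total = C(23,6) = 100947.
P = 1470/100947 = 70/4807 ≈ 0.0146.

70/4807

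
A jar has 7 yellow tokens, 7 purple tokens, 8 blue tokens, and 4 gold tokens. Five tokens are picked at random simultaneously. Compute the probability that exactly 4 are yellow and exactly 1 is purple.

Unordered draws without replacement: count favorable combinations over C(26,5).
Favorable = C(7,4) · C(7,1) · C(8,0) · C(4,0) = 245; total = C(26,5) = 65780.
P = 245/65780 = 49/13156 ≈ 0.0037.

49/13156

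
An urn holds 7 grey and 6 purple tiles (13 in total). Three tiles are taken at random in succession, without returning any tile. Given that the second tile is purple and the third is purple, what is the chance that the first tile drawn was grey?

7/11

P(first=grey and the second tile is purple and the third is purple) = (7/13)·(6/12)·(5/11) = 35/286.
P(E) = Σ over first color = 35/286 + 10/143 = 5/26.
By Bayes, P(first=grey | E) = 35/286 / 5/26 = 7/11 ≈ 0.6364.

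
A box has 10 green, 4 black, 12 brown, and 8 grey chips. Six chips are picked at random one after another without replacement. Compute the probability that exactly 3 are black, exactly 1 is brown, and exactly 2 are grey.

168/168113

Unordered draws without replacement: count favorable combinations over C(34,6).
Favorable = C(10,0) · C(4,3) · C(12,1) · C(8,2) = 1344; total = C(34,6) = 1344904.
P = 1344/1344904 = 168/168113 ≈ 0.0010.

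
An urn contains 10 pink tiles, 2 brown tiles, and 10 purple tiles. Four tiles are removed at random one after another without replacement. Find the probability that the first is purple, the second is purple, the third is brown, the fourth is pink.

Multiply the conditional probability of each draw in order, without replacement, so each draw removes one from its color and from the total.
P = (10/22) · (9/21) · (2/20) · (10/19) = 15/1463 ≈ 0.0103.

15/1463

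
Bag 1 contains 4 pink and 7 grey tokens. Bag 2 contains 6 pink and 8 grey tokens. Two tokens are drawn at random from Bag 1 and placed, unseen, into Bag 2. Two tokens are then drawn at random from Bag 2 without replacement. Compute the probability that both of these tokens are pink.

Condition on how many of the transferred tokens are pink (from Bag 1: 4 pink of 11; then Bag 2 has 16 total).
  0 pink: C(4,0)C(7,2)/C(11,2) = 21/55; then P = C(6,2)/C(16,2) = 1/8
  1 pink: C(4,1)C(7,1)/C(11,2) = 28/55; then P = C(7,2)/C(16,2) = 7/40
  2 pink: C(4,2)C(7,0)/C(11,2) = 6/55; then P = C(8,2)/C(16,2) = 7/30
P(both pink) = 357/2200 ≈ 0.1623.

357/2200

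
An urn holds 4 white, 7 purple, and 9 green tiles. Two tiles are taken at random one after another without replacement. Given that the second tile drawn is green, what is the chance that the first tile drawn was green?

P(first=green and the second tile drawn is green) = (9/20)·(8/19) = 18/95.
P(the second tile drawn is green) = Σ over first color = 9/95 + 63/380 + 18/95 = 9/20.
By Bayes, P(first=green | the second tile drawn is green) = 18/95 / 9/20 = 8/19 ≈ 0.4211.

8/19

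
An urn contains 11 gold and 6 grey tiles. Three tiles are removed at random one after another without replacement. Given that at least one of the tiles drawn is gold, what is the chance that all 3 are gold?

P(all 3 gold) = C(11,3)/C(17,3) = 33/136; P(at least one gold) = 1 − C(6,3)/C(17,3) = 33/34.
Since 'all 3 gold' ⊆ 'at least one gold', P(all 3 | at least one) = 33/136 / 33/34 = 1/4 ≈ 0.2500.

1/4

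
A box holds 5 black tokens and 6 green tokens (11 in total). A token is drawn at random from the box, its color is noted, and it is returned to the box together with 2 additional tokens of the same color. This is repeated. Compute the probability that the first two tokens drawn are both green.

48/143

After a green draw the box holds 8 green out of 13.
P = (6/11)·(8/13) = 48/143 ≈ 0.3357.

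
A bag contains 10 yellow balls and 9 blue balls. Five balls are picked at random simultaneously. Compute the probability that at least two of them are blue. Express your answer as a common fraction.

31/38

Sum the hypergeometric tail for j = 2,…,5 blue balls.
Favorable = C(9,2)·C(10,3) + C(9,3)·C(10,2) + C(9,4)·C(10,1) + C(9,5)·C(10,0) = 9486; total = C(19,5) = 11628.
P = 9486/11628 = 31/38 ≈ 0.8158.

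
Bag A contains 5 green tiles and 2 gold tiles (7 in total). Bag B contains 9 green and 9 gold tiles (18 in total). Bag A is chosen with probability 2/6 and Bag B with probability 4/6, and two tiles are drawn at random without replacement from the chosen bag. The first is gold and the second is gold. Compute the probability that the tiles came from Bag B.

168/185

P(E | Bag A) = 1/21; P(E | Bag B) = 4/17.
P(E) = 1/3·1/21 + 2/3·4/17 = 185/1071.
By Bayes' rule, P(Bag B | E) = 8/51 / 185/1071 = 168/185 ≈ 0.9081.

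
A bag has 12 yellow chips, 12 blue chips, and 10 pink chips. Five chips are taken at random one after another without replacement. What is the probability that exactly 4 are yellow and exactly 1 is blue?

Unordered draws without replacement: count favorable combinations over C(34,5).
Favorable = C(12,4) · C(12,1) · C(10,0) = 5940; total = C(34,5) = 278256.
P = 5940/278256 = 45/2108 ≈ 0.0213.

45/2108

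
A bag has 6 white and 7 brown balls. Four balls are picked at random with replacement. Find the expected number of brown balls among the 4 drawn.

By linearity of expectation, E[X] = Σ P(draw i is brown); each independent draw has P(brown) = 7/13.
E[X] = 4 · 7/13 = 28/13 ≈ 2.1538.

28/13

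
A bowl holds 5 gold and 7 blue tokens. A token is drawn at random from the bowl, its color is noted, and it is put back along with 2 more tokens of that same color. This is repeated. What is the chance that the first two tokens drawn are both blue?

After a blue draw the bowl holds 9 blue out of 14.
P = (7/12)·(9/14) = 3/8 ≈ 0.3750.

3/8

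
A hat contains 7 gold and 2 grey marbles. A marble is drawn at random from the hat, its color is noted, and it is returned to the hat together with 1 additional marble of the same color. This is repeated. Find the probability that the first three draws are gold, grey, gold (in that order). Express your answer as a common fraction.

56/495

Track the composition after each reinforcement of +1.
P = (7/9) · (2/10) · (8/11) = 56/495 ≈ 0.1131.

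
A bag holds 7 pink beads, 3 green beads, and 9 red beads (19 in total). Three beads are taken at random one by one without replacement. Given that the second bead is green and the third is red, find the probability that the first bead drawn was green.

P(first=green and the second bead is green and the third is red) = (3/19)·(2/18)·(9/17) = 3/323.
P(E) = Σ over first color = 21/646 + 3/323 + 12/323 = 3/38.
By Bayes, P(first=green | E) = 3/323 / 3/38 = 2/17 ≈ 0.1176.

2/17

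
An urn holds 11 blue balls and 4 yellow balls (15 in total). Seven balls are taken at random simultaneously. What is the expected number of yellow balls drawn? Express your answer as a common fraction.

By linearity of expectation, E[X] = Σ P(draw i is yellow); by symmetry each draw (even without replacement) has P(yellow) = 4/15.
E[X] = 7 · 4/15 = 28/15 ≈ 1.8667.

28/15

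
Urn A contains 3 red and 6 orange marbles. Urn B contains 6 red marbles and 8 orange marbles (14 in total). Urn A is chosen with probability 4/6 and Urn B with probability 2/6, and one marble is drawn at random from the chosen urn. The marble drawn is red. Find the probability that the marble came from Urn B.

P(red | Urn A) = 1/3; P(red | Urn B) = 3/7.
P(red) = 2/3·1/3 + 1/3·3/7 = 23/63.
By Bayes' rule, P(Urn B | red) = 1/7 / 23/63 = 9/23 ≈ 0.3913.

9/23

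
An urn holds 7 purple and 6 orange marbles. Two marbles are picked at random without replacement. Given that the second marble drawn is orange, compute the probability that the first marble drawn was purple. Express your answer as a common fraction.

7/12

P(first=purple and the second marble drawn is orange) = (7/13)·(6/12) = 7/26.
P(the second marble drawn is orange) = Σ over first color = 7/26 + 5/26 = 6/13.
By Bayes, P(first=purple | the second marble drawn is orange) = 7/26 / 6/13 = 7/12 ≈ 0.5833.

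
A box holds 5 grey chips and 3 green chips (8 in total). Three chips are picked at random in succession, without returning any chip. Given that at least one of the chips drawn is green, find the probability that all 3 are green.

P(all 3 green) = C(3,3)/C(8,3) = 1/56; P(at least one green) = 1 − C(5,3)/C(8,3) = 23/28.
Since 'all 3 green' ⊆ 'at least one green', P(all 3 | at least one) = 1/56 / 23/28 = 1/46 ≈ 0.0217.

1/46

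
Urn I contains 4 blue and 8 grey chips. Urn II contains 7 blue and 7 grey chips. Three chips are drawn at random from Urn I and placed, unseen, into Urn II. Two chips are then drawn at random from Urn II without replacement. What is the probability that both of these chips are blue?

311/1496

Condition on how many of the transferred chips are blue (from Urn I: 4 blue of 12; then Urn II has 17 total).
  0 blue: C(4,0)C(8,3)/C(12,3) = 14/55; then P = C(7,2)/C(17,2) = 21/136
  1 blue: C(4,1)C(8,2)/C(12,3) = 28/55; then P = C(8,2)/C(17,2) = 7/34
  2 blue: C(4,2)C(8,1)/C(12,3) = 12/55; then P = C(9,2)/C(17,2) = 9/34
  3 blue: C(4,3)C(8,0)/C(12,3) = 1/55; then P = C(10,2)/C(17,2) = 45/136
P(both blue) = 311/1496 ≈ 0.2079.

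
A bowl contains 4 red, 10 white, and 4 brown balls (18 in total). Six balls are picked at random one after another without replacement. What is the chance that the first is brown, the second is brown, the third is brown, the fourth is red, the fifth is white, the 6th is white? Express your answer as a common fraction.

1/1547

Multiply the conditional probability of each draw in order, without replacement, so each draw removes one from its color and from the total.
P = (4/18) · (3/17) · (2/16) · (4/15) · (10/14) · (9/13) = 1/1547 ≈ 0.0006.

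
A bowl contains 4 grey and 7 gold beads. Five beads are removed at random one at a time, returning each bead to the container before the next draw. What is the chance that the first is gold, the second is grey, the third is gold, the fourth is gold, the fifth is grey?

Multiply the conditional probability of each draw in order, with replacement (the composition resets each draw).
P = (7/11) · (4/11) · (7/11) · (7/11) · (4/11) = 5488/161051 ≈ 0.0341.

5488/161051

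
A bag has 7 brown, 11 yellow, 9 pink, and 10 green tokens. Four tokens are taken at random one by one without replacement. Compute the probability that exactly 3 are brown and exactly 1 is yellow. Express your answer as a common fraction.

Unordered draws without replacement: count favorable combinations over C(37,4).
Favorable = C(7,3) · C(11,1) · C(9,0) · C(10,0) = 385; total = C(37,4) = 66045.
P = 385/66045 = 11/1887 ≈ 0.0058.

11/1887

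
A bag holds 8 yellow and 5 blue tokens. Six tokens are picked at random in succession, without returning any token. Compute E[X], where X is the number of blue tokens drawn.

30/13

By linearity of expectation, E[X] = Σ P(draw i is blue); by symmetry each draw (even without replacement) has P(blue) = 5/13.
E[X] = 6 · 5/13 = 30/13 ≈ 2.3077.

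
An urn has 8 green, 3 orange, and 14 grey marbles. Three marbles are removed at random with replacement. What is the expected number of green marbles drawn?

24/25

By linearity of expectation, E[X] = Σ P(draw i is green); each independent draw has P(green) = 8/25.
E[X] = 3 · 8/25 = 24/25 ≈ 0.9600.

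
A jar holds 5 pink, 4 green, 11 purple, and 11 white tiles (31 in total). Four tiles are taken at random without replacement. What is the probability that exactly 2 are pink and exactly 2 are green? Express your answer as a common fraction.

Unordered draws without replacement: count favorable combinations over C(31,4).
Favorable = C(5,2) · C(4,2) · C(11,0) · C(11,0) = 60; total = C(31,4) = 31465.
P = 60/31465 = 12/6293 ≈ 0.0019.

12/6293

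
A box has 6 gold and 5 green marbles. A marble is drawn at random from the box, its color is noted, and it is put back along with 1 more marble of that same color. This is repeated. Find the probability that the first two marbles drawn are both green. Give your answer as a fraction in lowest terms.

After a green draw the box holds 6 green out of 12.
P = (5/11)·(6/12) = 5/22 ≈ 0.2273.

5/22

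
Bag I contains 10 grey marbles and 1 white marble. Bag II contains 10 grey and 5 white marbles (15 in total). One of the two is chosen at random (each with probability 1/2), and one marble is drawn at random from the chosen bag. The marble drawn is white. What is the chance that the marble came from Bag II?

P(white | Bag I) = 1/11; P(white | Bag II) = 1/3.
P(white) = 1/2·1/11 + 1/2·1/3 = 7/33.
By Bayes' rule, P(Bag II | white) = 1/6 / 7/33 = 11/14 ≈ 0.7857.

11/14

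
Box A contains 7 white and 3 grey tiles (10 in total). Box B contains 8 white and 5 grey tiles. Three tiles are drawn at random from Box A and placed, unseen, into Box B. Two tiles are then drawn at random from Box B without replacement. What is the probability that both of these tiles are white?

Condition on how many of the transferred tiles are white (from Box A: 7 white of 10; then Box B has 16 total).
  0 white: C(7,0)C(3,3)/C(10,3) = 1/120; then P = C(8,2)/C(16,2) = 7/30
  1 white: C(7,1)C(3,2)/C(10,3) = 7/40; then P = C(9,2)/C(16,2) = 3/10
  2 white: C(7,2)C(3,1)/C(10,3) = 21/40; then P = C(10,2)/C(16,2) = 3/8
  3 white: C(7,3)C(3,0)/C(10,3) = 7/24; then P = C(11,2)/C(16,2) = 11/24
P(both white) = 77/200 ≈ 0.3850.

77/200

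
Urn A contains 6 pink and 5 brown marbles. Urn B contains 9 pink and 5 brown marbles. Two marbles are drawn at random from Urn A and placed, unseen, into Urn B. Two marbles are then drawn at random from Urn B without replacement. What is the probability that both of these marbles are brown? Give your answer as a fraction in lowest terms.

Condition on how many of the transferred marbles are brown (from Urn A: 5 brown of 11; then Urn B has 16 total).
  0 brown: C(5,0)C(6,2)/C(11,2) = 3/11; then P = C(5,2)/C(16,2) = 1/12
  1 brown: C(5,1)C(6,1)/C(11,2) = 6/11; then P = C(6,2)/C(16,2) = 1/8
  2 brown: C(5,2)C(6,0)/C(11,2) = 2/11; then P = C(7,2)/C(16,2) = 7/40
P(both brown) = 27/220 ≈ 0.1227.

27/220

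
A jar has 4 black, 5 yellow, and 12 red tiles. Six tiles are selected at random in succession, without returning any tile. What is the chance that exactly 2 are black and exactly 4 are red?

Unordered draws without replacement: count favorable combinations over C(21,6).
Favorable = C(4,2) · C(5,0) · C(12,4) = 2970; total = C(21,6) = 54264.
P = 2970/54264 = 495/9044 ≈ 0.0547.

495/9044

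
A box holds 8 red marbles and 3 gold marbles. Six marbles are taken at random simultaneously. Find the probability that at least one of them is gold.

31/33

Use the complement: P(at least one gold) = 1 − P(no gold).
P(none) = C(8,6)/C(11,6) = 28/462.
So P = 1 − 28/462 = 31/33 ≈ 0.9394.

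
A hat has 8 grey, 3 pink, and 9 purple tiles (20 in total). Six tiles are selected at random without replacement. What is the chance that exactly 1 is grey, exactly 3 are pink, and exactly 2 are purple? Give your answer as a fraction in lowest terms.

12/1615

Unordered draws without replacement: count favorable combinations over C(20,6).
Favorable = C(8,1) · C(3,3) · C(9,2) = 288; total = C(20,6) = 38760.
P = 288/38760 = 12/1615 ≈ 0.0074.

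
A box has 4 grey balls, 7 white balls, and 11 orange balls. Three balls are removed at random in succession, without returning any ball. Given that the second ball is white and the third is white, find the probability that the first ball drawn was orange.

11/20

P(first=orange and the second ball is white and the third is white) = (11/22)·(7/21)·(6/20) = 1/20.
P(E) = Σ over first color = 1/55 + 1/44 + 1/20 = 1/11.
By Bayes, P(first=orange | E) = 1/20 / 1/11 = 11/20 ≈ 0.5500.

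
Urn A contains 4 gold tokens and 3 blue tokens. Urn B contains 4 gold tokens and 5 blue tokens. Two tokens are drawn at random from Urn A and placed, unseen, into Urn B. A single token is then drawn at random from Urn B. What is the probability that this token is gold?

36/77

Condition on how many of the transferred tokens are gold (from Urn A: 4 gold of 7; then Urn B has 11 total).
  0 gold: C(4,0)C(3,2)/C(7,2) = 1/7; then P = 4/11
  1 gold: C(4,1)C(3,1)/C(7,2) = 4/7; then P = 5/11
  2 gold: C(4,2)C(3,0)/C(7,2) = 2/7; then P = 6/11
P(gold from Urn B) = 36/77 ≈ 0.4675.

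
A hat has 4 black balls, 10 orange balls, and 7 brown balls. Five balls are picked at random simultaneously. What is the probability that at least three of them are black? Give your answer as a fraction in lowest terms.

Sum the hypergeometric tail for j = 3,…,4 black balls.
Favorable = C(4,3)·C(17,2) + C(4,4)·C(17,1) = 561; total = C(21,5) = 20349.
P = 561/20349 = 11/399 ≈ 0.0276.

11/399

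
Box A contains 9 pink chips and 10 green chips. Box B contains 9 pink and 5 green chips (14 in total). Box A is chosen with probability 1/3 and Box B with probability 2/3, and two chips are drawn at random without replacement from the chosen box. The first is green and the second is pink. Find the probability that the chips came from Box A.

91/262

P(E | Box A) = 5/19; P(E | Box B) = 45/182.
P(E) = 1/3·5/19 + 2/3·45/182 = 1310/5187.
By Bayes' rule, P(Box A | E) = 5/57 / 1310/5187 = 91/262 ≈ 0.3473.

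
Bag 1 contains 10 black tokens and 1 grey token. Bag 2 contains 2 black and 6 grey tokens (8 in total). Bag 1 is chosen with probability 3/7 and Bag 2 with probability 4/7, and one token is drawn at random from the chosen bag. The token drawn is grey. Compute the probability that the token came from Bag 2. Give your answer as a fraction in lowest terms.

P(grey | Bag 1) = 1/11; P(grey | Bag 2) = 3/4.
P(grey) = 3/7·1/11 + 4/7·3/4 = 36/77.
By Bayes' rule, P(Bag 2 | grey) = 3/7 / 36/77 = 11/12 ≈ 0.9167.

11/12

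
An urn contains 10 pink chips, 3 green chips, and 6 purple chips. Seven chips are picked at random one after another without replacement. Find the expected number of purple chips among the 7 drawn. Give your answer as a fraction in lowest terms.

By linearity of expectation, E[X] = Σ P(draw i is purple); by symmetry each draw (even without replacement) has P(purple) = 6/19.
E[X] = 7 · 6/19 = 42/19 ≈ 2.2105.

42/19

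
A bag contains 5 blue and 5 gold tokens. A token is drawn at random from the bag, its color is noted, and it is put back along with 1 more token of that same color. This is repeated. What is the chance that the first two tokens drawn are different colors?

5/11

Either gold then blue, or blue then gold; after the first draw the total is 11.
P = (5/10)·(5/11) + (5/10)·(5/11) = 5/11 ≈ 0.4545.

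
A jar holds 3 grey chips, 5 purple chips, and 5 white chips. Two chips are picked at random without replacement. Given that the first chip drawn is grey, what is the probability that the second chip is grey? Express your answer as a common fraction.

1/6

After removing 1 grey, the jar has 2 grey out of 12 remaining.
P(second is grey | given) = 2/12 = 1/6 ≈ 0.1667.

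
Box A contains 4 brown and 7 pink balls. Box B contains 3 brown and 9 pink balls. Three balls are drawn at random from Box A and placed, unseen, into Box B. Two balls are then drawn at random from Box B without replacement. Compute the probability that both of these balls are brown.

Condition on how many of the transferred balls are brown (from Box A: 4 brown of 11; then Box B has 15 total).
  0 brown: C(4,0)C(7,3)/C(11,3) = 7/33; then P = C(3,2)/C(15,2) = 1/35
  1 brown: C(4,1)C(7,2)/C(11,3) = 28/55; then P = C(4,2)/C(15,2) = 2/35
  2 brown: C(4,2)C(7,1)/C(11,3) = 14/55; then P = C(5,2)/C(15,2) = 2/21
  3 brown: C(4,3)C(7,0)/C(11,3) = 4/165; then P = C(6,2)/C(15,2) = 1/7
P(both brown) = 11/175 ≈ 0.0629.

11/175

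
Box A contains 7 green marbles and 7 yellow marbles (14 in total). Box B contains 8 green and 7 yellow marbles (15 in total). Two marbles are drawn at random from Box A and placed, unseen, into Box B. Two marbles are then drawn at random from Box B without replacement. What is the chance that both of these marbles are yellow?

367/1768

Condition on how many of the transferred marbles are yellow (from Box A: 7 yellow of 14; then Box B has 17 total).
  0 yellow: C(7,0)C(7,2)/C(14,2) = 3/13; then P = C(7,2)/C(17,2) = 21/136
  1 yellow: C(7,1)C(7,1)/C(14,2) = 7/13; then P = C(8,2)/C(17,2) = 7/34
  2 yellow: C(7,2)C(7,0)/C(14,2) = 3/13; then P = C(9,2)/C(17,2) = 9/34
P(both yellow) = 367/1768 ≈ 0.2076.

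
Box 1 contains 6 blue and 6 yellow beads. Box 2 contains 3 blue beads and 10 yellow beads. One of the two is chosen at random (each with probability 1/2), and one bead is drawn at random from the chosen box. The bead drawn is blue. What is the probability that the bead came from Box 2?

6/19

P(blue | Box 1) = 1/2; P(blue | Box 2) = 3/13.
P(blue) = 1/2·1/2 + 1/2·3/13 = 19/52.
By Bayes' rule, P(Box 2 | blue) = 3/26 / 19/52 = 6/19 ≈ 0.3158.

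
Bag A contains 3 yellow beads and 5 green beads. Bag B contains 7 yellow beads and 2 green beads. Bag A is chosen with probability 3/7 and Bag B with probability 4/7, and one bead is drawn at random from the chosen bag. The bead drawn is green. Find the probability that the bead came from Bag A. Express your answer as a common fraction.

P(green | Bag A) = 5/8; P(green | Bag B) = 2/9.
P(green) = 3/7·5/8 + 4/7·2/9 = 199/504.
By Bayes' rule, P(Bag A | green) = 15/56 / 199/504 = 135/199 ≈ 0.6784.

135/199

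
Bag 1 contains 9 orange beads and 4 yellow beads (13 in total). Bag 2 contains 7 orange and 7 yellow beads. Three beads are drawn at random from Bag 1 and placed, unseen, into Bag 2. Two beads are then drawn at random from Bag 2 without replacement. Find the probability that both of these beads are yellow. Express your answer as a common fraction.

Condition on how many of the transferred beads are yellow (from Bag 1: 4 yellow of 13; then Bag 2 has 17 total).
  0 yellow: C(4,0)C(9,3)/C(13,3) = 42/143; then P = C(7,2)/C(17,2) = 21/136
  1 yellow: C(4,1)C(9,2)/C(13,3) = 72/143; then P = C(8,2)/C(17,2) = 7/34
  2 yellow: C(4,2)C(9,1)/C(13,3) = 27/143; then P = C(9,2)/C(17,2) = 9/34
  3 yellow: C(4,3)C(9,0)/C(13,3) = 2/143; then P = C(10,2)/C(17,2) = 45/136
P(both yellow) = 45/221 ≈ 0.2036.

45/221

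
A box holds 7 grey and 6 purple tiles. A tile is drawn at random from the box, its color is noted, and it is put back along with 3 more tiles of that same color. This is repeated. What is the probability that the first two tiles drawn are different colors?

Either purple then grey, or grey then purple; after the first draw the total is 16.
P = (6/13)·(7/16) + (7/13)·(6/16) = 21/52 ≈ 0.4038.

21/52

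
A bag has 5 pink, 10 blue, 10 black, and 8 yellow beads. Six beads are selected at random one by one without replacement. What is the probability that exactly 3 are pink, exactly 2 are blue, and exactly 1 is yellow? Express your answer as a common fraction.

Unordered draws without replacement: count favorable combinations over C(33,6).
Favorable = C(5,3) · C(10,2) · C(10,0) · C(8,1) = 3600; total = C(33,6) = 1107568.
P = 3600/1107568 = 225/69223 ≈ 0.0033.

225/69223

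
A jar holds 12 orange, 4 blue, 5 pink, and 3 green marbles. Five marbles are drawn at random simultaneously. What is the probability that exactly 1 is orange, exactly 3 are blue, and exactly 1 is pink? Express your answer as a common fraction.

Unordered draws without replacement: count favorable combinations over C(24,5).
Favorable = C(12,1) · C(4,3) · C(5,1) · C(3,0) = 240; total = C(24,5) = 42504.
P = 240/42504 = 10/1771 ≈ 0.0056.

10/1771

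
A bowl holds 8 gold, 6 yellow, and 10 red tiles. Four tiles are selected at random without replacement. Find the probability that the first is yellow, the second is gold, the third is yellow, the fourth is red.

50/5313

Multiply the conditional probability of each draw in order, without replacement, so each draw removes one from its color and from the total.
P = (6/24) · (8/23) · (5/22) · (10/21) = 50/5313 ≈ 0.0094.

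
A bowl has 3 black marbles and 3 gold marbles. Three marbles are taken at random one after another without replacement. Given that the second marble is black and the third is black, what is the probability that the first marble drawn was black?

P(first=black and the second marble is black and the third is black) = (3/6)·(2/5)·(1/4) = 1/20.
P(E) = Σ over first color = 1/20 + 3/20 = 1/5.
By Bayes, P(first=black | E) = 1/20 / 1/5 = 1/4 ≈ 0.2500.

1/4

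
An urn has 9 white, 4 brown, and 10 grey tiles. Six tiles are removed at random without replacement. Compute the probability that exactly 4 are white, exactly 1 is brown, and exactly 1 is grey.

240/4807

Unordered draws without replacement: count favorable combinations over C(23,6).
Favorable = C(9,4) · C(4,1) · C(10,1) = 5040; total = C(23,6) = 100947.
P = 5040/100947 = 240/4807 ≈ 0.0499.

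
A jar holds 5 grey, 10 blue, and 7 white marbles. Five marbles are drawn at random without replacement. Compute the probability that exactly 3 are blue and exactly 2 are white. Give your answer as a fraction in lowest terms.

Unordered draws without replacement: count favorable combinations over C(22,5).
Favorable = C(5,0) · C(10,3) · C(7,2) = 2520; total = C(22,5) = 26334.
P = 2520/26334 = 20/209 ≈ 0.0957.

20/209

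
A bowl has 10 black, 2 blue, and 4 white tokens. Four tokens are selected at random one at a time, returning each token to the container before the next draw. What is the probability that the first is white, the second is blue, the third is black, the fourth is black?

Multiply the conditional probability of each draw in order, with replacement (the composition resets each draw).
P = (4/16) · (2/16) · (10/16) · (10/16) = 25/2048 ≈ 0.0122.

25/2048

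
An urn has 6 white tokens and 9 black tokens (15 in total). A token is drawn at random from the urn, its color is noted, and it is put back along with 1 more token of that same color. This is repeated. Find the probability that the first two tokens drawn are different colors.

9/20

Either black then white, or white then black; after the first draw the total is 16.
P = (9/15)·(6/16) + (6/15)·(9/16) = 9/20 ≈ 0.4500.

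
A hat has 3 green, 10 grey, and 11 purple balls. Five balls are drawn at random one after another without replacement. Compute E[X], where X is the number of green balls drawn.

5/8

By linearity of expectation, E[X] = Σ P(draw i is green); by symmetry each draw (even without replacement) has P(green) = 3/24.
E[X] = 5 · 3/24 = 5/8 ≈ 0.6250.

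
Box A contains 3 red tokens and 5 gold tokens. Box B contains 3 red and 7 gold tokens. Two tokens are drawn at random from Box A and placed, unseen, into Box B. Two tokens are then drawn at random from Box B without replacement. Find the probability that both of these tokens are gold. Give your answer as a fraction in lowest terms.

281/616

Condition on how many of the transferred tokens are gold (from Box A: 5 gold of 8; then Box B has 12 total).
  0 gold: C(5,0)C(3,2)/C(8,2) = 3/28; then P = C(7,2)/C(12,2) = 7/22
  1 gold: C(5,1)C(3,1)/C(8,2) = 15/28; then P = C(8,2)/C(12,2) = 14/33
  2 gold: C(5,2)C(3,0)/C(8,2) = 5/14; then P = C(9,2)/C(12,2) = 6/11
P(both gold) = 281/616 ≈ 0.4562.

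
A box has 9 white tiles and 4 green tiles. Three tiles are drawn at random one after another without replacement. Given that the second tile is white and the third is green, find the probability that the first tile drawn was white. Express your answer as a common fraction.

8/11

P(first=white and the second tile is white and the third is green) = (9/13)·(8/12)·(4/11) = 24/143.
P(E) = Σ over first color = 24/143 + 9/143 = 3/13.
By Bayes, P(first=white | E) = 24/143 / 3/13 = 8/11 ≈ 0.7273.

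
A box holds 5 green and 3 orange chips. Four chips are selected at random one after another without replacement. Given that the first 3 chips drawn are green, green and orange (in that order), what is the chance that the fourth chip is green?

3/5

After removing 2 green, 1 orange, the box has 3 green out of 5 remaining.
P(fourth is green | given) = 3/5 ≈ 0.6000.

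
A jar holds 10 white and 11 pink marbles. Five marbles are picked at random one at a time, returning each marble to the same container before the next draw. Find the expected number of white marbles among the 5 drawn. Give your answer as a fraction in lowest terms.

By linearity of expectation, E[X] = Σ P(draw i is white); each independent draw has P(white) = 10/21.
E[X] = 5 · 10/21 = 50/21 ≈ 2.3810.

50/21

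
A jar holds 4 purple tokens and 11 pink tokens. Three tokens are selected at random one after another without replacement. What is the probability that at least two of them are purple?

2/13

Sum the hypergeometric tail for j = 2,…,3 purple tokens.
Favorable = C(4,2)·C(11,1) + C(4,3)·C(11,0) = 70; total = C(15,3) = 455.
P = 70/455 = 2/13 ≈ 0.1538.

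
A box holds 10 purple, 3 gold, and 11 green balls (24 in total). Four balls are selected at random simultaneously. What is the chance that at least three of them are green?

Sum the hypergeometric tail for j = 3,…,4 green balls.
Favorable = C(11,3)·C(13,1) + C(11,4)·C(13,0) = 2475; total = C(24,4) = 10626.
P = 2475/10626 = 75/322 ≈ 0.2329.

75/322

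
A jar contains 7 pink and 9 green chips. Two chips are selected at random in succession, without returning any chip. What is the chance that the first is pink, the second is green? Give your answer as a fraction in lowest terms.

21/80

Multiply the conditional probability of each draw in order, without replacement, so each draw removes one from its color and from the total.
P = (7/16) · (9/15) = 21/80 ≈ 0.2625.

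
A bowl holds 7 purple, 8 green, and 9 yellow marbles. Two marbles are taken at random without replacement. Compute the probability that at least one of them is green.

Use the complement: P(at least one green) = 1 − P(no green).
P(none) = C(16,2)/C(24,2) = 120/276.
So P = 1 − 120/276 = 13/23 ≈ 0.5652.

13/23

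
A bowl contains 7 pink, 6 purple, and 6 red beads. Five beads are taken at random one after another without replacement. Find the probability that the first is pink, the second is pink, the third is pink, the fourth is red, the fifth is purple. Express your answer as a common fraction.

7/1292

Multiply the conditional probability of each draw in order, without replacement, so each draw removes one from its color and from the total.
P = (7/19) · (6/18) · (5/17) · (6/16) · (6/15) = 7/1292 ≈ 0.0054.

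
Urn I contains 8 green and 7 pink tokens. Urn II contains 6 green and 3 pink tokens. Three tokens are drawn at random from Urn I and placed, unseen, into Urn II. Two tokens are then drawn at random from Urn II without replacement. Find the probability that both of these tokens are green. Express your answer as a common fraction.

Condition on how many of the transferred tokens are green (from Urn I: 8 green of 15; then Urn II has 12 total).
  0 green: C(8,0)C(7,3)/C(15,3) = 1/13; then P = C(6,2)/C(12,2) = 5/22
  1 green: C(8,1)C(7,2)/C(15,3) = 24/65; then P = C(7,2)/C(12,2) = 7/22
  2 green: C(8,2)C(7,1)/C(15,3) = 28/65; then P = C(8,2)/C(12,2) = 14/33
  3 green: C(8,3)C(7,0)/C(15,3) = 8/65; then P = C(9,2)/C(12,2) = 6/11
P(both green) = 127/330 ≈ 0.3848.

127/330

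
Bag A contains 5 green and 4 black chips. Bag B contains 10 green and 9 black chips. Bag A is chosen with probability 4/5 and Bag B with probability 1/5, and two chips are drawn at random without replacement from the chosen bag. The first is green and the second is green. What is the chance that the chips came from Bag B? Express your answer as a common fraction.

P(E | Bag A) = 5/18; P(E | Bag B) = 5/19.
P(E) = 4/5·5/18 + 1/5·5/19 = 47/171.
By Bayes' rule, P(Bag B | E) = 1/19 / 47/171 = 9/47 ≈ 0.1915.

9/47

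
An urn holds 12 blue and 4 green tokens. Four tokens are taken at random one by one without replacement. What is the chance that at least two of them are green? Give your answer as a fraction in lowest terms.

89/364

Sum the hypergeometric tail for j = 2,…,4 green tokens.
Favorable = C(4,2)·C(12,2) + C(4,3)·C(12,1) + C(4,4)·C(12,0) = 445; total = C(16,4) = 1820.
P = 445/1820 = 89/364 ≈ 0.2445.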